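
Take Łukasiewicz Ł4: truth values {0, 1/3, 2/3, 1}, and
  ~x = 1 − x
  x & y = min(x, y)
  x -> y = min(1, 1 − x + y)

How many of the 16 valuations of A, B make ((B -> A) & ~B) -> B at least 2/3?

12

A = 0, B = 0 ↦ 0  <
A = 0, B = 1/3 ↦ 2/3  ≥
A = 0, B = 2/3 ↦ 1  ≥
A = 0, B = 1 ↦ 1  ≥
A = 1/3, B = 0 ↦ 0  <
A = 1/3, B = 1/3 ↦ 2/3  ≥
A = 1/3, B = 2/3 ↦ 1  ≥
A = 1/3, B = 1 ↦ 1  ≥
A = 2/3, B = 0 ↦ 0  <
A = 2/3, B = 1/3 ↦ 2/3  ≥
A = 2/3, B = 2/3 ↦ 1  ≥
A = 2/3, B = 1 ↦ 1  ≥
A = 1, B = 0 ↦ 0  <
A = 1, B = 1/3 ↦ 2/3  ≥
A = 1, B = 2/3 ↦ 1  ≥
A = 1, B = 1 ↦ 1  ≥
So 12 of the 16 assignments meet the threshold.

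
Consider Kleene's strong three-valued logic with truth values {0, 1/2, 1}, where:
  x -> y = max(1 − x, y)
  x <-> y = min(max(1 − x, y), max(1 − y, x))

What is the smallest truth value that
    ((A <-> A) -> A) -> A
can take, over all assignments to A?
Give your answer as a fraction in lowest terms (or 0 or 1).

1/2

Take A = 1/2:
A <-> A = 1/2 <-> 1/2 = 1/2
(A <-> A) -> A = 1/2 -> 1/2 = 1/2
((A <-> A) -> A) -> A = 1/2 -> 1/2 = 1/2
No assignment yields a value below 1/2, so this is the minimum.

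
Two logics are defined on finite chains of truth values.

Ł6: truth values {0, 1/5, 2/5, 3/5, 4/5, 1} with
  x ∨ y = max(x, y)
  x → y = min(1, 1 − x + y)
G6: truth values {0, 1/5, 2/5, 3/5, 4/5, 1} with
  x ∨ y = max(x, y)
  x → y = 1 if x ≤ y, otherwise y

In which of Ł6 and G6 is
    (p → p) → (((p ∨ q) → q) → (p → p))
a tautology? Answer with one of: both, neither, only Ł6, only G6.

both

In Ł6: every assignment gives 1 — tautology.
In G6: every assignment gives 1 — tautology.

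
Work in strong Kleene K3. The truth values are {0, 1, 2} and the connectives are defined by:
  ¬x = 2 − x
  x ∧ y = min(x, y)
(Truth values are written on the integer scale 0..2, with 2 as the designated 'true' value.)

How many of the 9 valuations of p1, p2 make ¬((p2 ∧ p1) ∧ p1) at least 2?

5

p1 = 0, p2 = 0 ↦ 2  ≥
p1 = 0, p2 = 1 ↦ 2  ≥
p1 = 0, p2 = 2 ↦ 2  ≥
p1 = 1, p2 = 0 ↦ 2  ≥
p1 = 1, p2 = 1 ↦ 1  <
p1 = 1, p2 = 2 ↦ 1  <
p1 = 2, p2 = 0 ↦ 2  ≥
p1 = 2, p2 = 1 ↦ 1  <
p1 = 2, p2 = 2 ↦ 0  <
So 5 of the 9 assignments meet the threshold.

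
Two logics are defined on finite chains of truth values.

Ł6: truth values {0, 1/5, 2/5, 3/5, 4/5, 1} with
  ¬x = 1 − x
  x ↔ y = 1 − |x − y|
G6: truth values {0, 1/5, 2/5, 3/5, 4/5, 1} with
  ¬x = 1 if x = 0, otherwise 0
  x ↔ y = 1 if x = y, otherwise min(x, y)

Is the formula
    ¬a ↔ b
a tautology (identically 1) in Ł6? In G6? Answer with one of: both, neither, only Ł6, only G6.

In Ł6: at a = 0, b = 0 the value is 0 — not a tautology.
In G6: at a = 0, b = 0 the value is 0 — not a tautology.

neither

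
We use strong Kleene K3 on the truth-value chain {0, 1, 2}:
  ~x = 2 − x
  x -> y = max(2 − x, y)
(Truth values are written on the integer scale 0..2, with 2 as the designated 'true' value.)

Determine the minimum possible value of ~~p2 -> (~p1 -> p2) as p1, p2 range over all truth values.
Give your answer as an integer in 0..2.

Take p1 = 0, p2 = 1:
~p2 = ~1 = 1
~~p2 = ~1 = 1
~p1 = ~0 = 2
~p1 -> p2 = 2 -> 1 = 1
~~p2 -> (~p1 -> p2) = 1 -> 1 = 1
No assignment yields a value below 1, so this is the minimum.

1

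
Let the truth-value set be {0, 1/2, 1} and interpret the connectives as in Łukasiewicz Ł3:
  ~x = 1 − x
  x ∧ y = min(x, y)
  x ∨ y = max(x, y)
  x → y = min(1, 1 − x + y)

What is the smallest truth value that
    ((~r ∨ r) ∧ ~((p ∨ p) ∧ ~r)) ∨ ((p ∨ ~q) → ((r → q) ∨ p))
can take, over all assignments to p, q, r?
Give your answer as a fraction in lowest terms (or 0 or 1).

1/2

Take p = 0, q = 0, r = 1/2:
~r = ~1/2 = 1/2
~r ∨ r = 1/2 ∨ 1/2 = 1/2
p ∨ p = 0 ∨ 0 = 0
~r = ~1/2 = 1/2
(p ∨ p) ∧ ~r = 0 ∧ 1/2 = 0
~((p ∨ p) ∧ ~r) = ~0 = 1
(~r ∨ r) ∧ ~((p ∨ p) ∧ ~r) = 1/2 ∧ 1 = 1/2
~q = ~0 = 1
p ∨ ~q = 0 ∨ 1 = 1
r → q = 1/2 → 0 = 1/2
(r → q) ∨ p = 1/2 ∨ 0 = 1/2
(p ∨ ~q) → ((r → q) ∨ p) = 1 → 1/2 = 1/2
((~r ∨ r) ∧ ~((p ∨ p) ∧ ~r)) ∨ ((p ∨ ~q) → ((r → q) ∨ p)) = 1/2 ∨ 1/2 = 1/2
No assignment yields a value below 1/2, so this is the minimum.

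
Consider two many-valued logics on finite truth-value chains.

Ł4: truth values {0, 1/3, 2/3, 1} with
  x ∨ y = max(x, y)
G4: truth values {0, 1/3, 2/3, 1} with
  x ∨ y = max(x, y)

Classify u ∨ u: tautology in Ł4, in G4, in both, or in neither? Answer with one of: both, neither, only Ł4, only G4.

In Ł4: at u = 0 the value is 0 — not a tautology.
In G4: at u = 0 the value is 0 — not a tautology.

neither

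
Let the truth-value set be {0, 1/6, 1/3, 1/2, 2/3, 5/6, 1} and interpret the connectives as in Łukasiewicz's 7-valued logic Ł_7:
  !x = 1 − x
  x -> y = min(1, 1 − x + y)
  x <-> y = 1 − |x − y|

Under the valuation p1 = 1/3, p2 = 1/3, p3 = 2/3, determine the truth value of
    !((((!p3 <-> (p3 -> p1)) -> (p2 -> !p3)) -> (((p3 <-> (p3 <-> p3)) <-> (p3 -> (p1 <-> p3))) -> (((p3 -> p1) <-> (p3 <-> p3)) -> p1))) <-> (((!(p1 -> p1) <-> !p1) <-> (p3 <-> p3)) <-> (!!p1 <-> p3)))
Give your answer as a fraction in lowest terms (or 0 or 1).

1/3

!p3 = !2/3 = 1/3
p3 -> p1 = 2/3 -> 1/3 = 2/3
!p3 <-> (p3 -> p1) = 1/3 <-> 2/3 = 2/3
!p3 = !2/3 = 1/3
p2 -> !p3 = 1/3 -> 1/3 = 1
(!p3 <-> (p3 -> p1)) -> (p2 -> !p3) = 2/3 -> 1 = 1
p3 <-> p3 = 2/3 <-> 2/3 = 1
p3 <-> (p3 <-> p3) = 2/3 <-> 1 = 2/3
p1 <-> p3 = 1/3 <-> 2/3 = 2/3
p3 -> (p1 <-> p3) = 2/3 -> 2/3 = 1
(p3 <-> (p3 <-> p3)) <-> (p3 -> (p1 <-> p3)) = 2/3 <-> 1 = 2/3
p3 -> p1 = 2/3 -> 1/3 = 2/3
p3 <-> p3 = 2/3 <-> 2/3 = 1
(p3 -> p1) <-> (p3 <-> p3) = 2/3 <-> 1 = 2/3
((p3 -> p1) <-> (p3 <-> p3)) -> p1 = 2/3 -> 1/3 = 2/3
((p3 <-> (p3 <-> p3)) <-> (p3 -> (p1 <-> p3))) -> (((p3 -> p1) <-> (p3 <-> p3)) -> p1) = 2/3 -> 2/3 = 1
((!p3 <-> (p3 -> p1)) -> (p2 -> !p3)) -> (((p3 <-> (p3 <-> p3)) <-> (p3 -> (p1 <-> p3))) -> (((p3 -> p1) <-> (p3 <-> p3)) -> p1)) = 1 -> 1 = 1
p1 -> p1 = 1/3 -> 1/3 = 1
!(p1 -> p1) = !1 = 0
!p1 = !1/3 = 2/3
!(p1 -> p1) <-> !p1 = 0 <-> 2/3 = 1/3
p3 <-> p3 = 2/3 <-> 2/3 = 1
(!(p1 -> p1) <-> !p1) <-> (p3 <-> p3) = 1/3 <-> 1 = 1/3
!p1 = !1/3 = 2/3
!!p1 = !2/3 = 1/3
!!p1 <-> p3 = 1/3 <-> 2/3 = 2/3
((!(p1 -> p1) <-> !p1) <-> (p3 <-> p3)) <-> (!!p1 <-> p3) = 1/3 <-> 2/3 = 2/3
(((!p3 <-> (p3 -> p1)) -> (p2 -> !p3)) -> (((p3 <-> (p3 <-> p3)) <-> (p3 -> (p1 <-> p3))) -> (((p3 -> p1) <-> (p3 <-> p3)) -> p1))) <-> (((!(p1 -> p1) <-> !p1) <-> (p3 <-> p3)) <-> (!!p1 <-> p3)) = 1 <-> 2/3 = 2/3
!((((!p3 <-> (p3 -> p1)) -> (p2 -> !p3)) -> (((p3 <-> (p3 <-> p3)) <-> (p3 -> (p1 <-> p3))) -> (((p3 -> p1) <-> (p3 <-> p3)) -> p1))) <-> (((!(p1 -> p1) <-> !p1) <-> (p3 <-> p3)) <-> (!!p1 <-> p3))) = !2/3 = 1/3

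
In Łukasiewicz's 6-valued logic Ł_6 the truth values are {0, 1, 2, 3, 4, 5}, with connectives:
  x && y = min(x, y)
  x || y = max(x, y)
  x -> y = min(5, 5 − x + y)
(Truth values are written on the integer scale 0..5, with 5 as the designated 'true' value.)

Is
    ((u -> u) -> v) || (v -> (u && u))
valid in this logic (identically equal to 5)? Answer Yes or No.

No

Counterexample: take u = 0, v = 1.
u -> u = 0 -> 0 = 5
(u -> u) -> v = 5 -> 1 = 1
u && u = 0 && 0 = 0
v -> (u && u) = 1 -> 0 = 4
((u -> u) -> v) || (v -> (u && u)) = 1 || 4 = 4
This gives 4 ≠ 5.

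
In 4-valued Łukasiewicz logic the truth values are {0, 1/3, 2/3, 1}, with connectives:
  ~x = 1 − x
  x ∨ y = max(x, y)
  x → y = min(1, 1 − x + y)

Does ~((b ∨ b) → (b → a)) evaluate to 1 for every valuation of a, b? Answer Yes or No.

Counterexample: take a = 0, b = 0.
b ∨ b = 0 ∨ 0 = 0
b → a = 0 → 0 = 1
(b ∨ b) → (b → a) = 0 → 1 = 1
~((b ∨ b) → (b → a)) = ~1 = 0
This gives 0 ≠ 1.

No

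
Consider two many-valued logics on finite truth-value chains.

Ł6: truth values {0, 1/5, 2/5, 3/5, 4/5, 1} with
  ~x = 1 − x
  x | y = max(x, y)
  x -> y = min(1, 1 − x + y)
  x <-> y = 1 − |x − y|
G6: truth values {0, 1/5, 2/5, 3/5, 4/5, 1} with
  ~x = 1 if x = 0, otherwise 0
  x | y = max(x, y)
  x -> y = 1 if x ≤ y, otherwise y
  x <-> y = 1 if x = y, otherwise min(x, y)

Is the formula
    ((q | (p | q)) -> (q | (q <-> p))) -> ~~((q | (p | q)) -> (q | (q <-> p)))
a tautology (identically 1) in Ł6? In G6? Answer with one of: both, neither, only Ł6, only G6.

both

In Ł6: every assignment gives 1 — tautology.
In G6: every assignment gives 1 — tautology.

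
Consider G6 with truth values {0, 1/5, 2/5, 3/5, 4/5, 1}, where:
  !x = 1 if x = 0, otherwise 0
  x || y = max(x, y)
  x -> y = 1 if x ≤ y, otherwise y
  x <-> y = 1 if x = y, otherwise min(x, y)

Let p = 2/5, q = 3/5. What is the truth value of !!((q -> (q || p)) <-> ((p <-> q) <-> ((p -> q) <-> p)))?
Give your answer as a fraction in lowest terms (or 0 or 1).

1

q || p = 3/5 || 2/5 = 3/5
q -> (q || p) = 3/5 -> 3/5 = 1
p <-> q = 2/5 <-> 3/5 = 2/5
p -> q = 2/5 -> 3/5 = 1
(p -> q) <-> p = 1 <-> 2/5 = 2/5
(p <-> q) <-> ((p -> q) <-> p) = 2/5 <-> 2/5 = 1
(q -> (q || p)) <-> ((p <-> q) <-> ((p -> q) <-> p)) = 1 <-> 1 = 1
!((q -> (q || p)) <-> ((p <-> q) <-> ((p -> q) <-> p))) = !1 = 0
!!((q -> (q || p)) <-> ((p <-> q) <-> ((p -> q) <-> p))) = !0 = 1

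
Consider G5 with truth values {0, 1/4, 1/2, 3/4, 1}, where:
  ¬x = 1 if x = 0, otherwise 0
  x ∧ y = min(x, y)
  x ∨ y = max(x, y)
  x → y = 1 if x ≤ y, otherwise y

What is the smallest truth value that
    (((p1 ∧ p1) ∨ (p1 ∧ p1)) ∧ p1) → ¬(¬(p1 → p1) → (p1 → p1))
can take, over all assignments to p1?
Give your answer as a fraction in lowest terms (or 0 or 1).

0

Take p1 = 1/4:
p1 ∧ p1 = 1/4 ∧ 1/4 = 1/4
p1 ∧ p1 = 1/4 ∧ 1/4 = 1/4
(p1 ∧ p1) ∨ (p1 ∧ p1) = 1/4 ∨ 1/4 = 1/4
((p1 ∧ p1) ∨ (p1 ∧ p1)) ∧ p1 = 1/4 ∧ 1/4 = 1/4
p1 → p1 = 1/4 → 1/4 = 1
¬(p1 → p1) = ¬1 = 0
p1 → p1 = 1/4 → 1/4 = 1
¬(p1 → p1) → (p1 → p1) = 0 → 1 = 1
¬(¬(p1 → p1) → (p1 → p1)) = ¬1 = 0
(((p1 ∧ p1) ∨ (p1 ∧ p1)) ∧ p1) → ¬(¬(p1 → p1) → (p1 → p1)) = 1/4 → 0 = 0
No assignment yields a value below 0, so this is the minimum.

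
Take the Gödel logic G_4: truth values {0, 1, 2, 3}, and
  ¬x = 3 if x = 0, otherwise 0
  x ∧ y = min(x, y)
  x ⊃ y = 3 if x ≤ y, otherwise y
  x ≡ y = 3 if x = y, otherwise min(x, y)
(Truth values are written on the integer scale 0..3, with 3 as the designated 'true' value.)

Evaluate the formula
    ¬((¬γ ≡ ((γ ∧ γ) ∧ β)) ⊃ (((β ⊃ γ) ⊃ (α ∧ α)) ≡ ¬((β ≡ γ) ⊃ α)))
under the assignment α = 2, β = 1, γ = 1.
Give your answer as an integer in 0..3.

¬γ = ¬1 = 0
γ ∧ γ = 1 ∧ 1 = 1
(γ ∧ γ) ∧ β = 1 ∧ 1 = 1
¬γ ≡ ((γ ∧ γ) ∧ β) = 0 ≡ 1 = 0
β ⊃ γ = 1 ⊃ 1 = 3
α ∧ α = 2 ∧ 2 = 2
(β ⊃ γ) ⊃ (α ∧ α) = 3 ⊃ 2 = 2
β ≡ γ = 1 ≡ 1 = 3
(β ≡ γ) ⊃ α = 3 ⊃ 2 = 2
¬((β ≡ γ) ⊃ α) = ¬2 = 0
((β ⊃ γ) ⊃ (α ∧ α)) ≡ ¬((β ≡ γ) ⊃ α) = 2 ≡ 0 = 0
(¬γ ≡ ((γ ∧ γ) ∧ β)) ⊃ (((β ⊃ γ) ⊃ (α ∧ α)) ≡ ¬((β ≡ γ) ⊃ α)) = 0 ⊃ 0 = 3
¬((¬γ ≡ ((γ ∧ γ) ∧ β)) ⊃ (((β ⊃ γ) ⊃ (α ∧ α)) ≡ ¬((β ≡ γ) ⊃ α))) = ¬3 = 0

0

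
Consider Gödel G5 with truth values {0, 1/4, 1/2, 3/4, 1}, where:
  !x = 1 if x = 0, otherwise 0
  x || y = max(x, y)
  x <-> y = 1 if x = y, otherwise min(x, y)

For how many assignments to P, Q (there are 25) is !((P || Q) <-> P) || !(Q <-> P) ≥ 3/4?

8

value 1: 8 assignments (counts)
value 0: 17 assignments
So 8 of the 25 assignments meet the threshold.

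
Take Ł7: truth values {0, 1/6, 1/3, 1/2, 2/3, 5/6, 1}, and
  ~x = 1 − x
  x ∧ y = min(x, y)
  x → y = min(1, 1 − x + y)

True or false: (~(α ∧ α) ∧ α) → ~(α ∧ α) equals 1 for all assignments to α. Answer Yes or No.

Yes

α = 0 ↦ 1
α = 1/6 ↦ 1
α = 1/3 ↦ 1
α = 1/2 ↦ 1
α = 2/3 ↦ 1
α = 5/6 ↦ 1
α = 1 ↦ 1
Every assignment gives a value ≥ 1.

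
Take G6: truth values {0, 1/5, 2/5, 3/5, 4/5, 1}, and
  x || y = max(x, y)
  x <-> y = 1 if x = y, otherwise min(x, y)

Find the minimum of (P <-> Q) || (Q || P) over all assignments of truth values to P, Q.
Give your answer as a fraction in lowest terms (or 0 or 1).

Take P = 0, Q = 1/5:
P <-> Q = 0 <-> 1/5 = 0
Q || P = 1/5 || 0 = 1/5
(P <-> Q) || (Q || P) = 0 || 1/5 = 1/5
No assignment yields a value below 1/5, so this is the minimum.

1/5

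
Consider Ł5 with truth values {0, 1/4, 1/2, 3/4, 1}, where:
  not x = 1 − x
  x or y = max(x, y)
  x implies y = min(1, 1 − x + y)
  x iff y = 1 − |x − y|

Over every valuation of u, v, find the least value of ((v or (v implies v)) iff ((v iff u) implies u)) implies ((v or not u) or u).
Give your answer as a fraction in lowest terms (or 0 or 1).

Take u = 1/2, v = 0:
v implies v = 0 implies 0 = 1
v or (v implies v) = 0 or 1 = 1
v iff u = 0 iff 1/2 = 1/2
(v iff u) implies u = 1/2 implies 1/2 = 1
(v or (v implies v)) iff ((v iff u) implies u) = 1 iff 1 = 1
not u = not 1/2 = 1/2
v or not u = 0 or 1/2 = 1/2
(v or not u) or u = 1/2 or 1/2 = 1/2
((v or (v implies v)) iff ((v iff u) implies u)) implies ((v or not u) or u) = 1 implies 1/2 = 1/2
No assignment yields a value below 1/2, so this is the minimum.

1/2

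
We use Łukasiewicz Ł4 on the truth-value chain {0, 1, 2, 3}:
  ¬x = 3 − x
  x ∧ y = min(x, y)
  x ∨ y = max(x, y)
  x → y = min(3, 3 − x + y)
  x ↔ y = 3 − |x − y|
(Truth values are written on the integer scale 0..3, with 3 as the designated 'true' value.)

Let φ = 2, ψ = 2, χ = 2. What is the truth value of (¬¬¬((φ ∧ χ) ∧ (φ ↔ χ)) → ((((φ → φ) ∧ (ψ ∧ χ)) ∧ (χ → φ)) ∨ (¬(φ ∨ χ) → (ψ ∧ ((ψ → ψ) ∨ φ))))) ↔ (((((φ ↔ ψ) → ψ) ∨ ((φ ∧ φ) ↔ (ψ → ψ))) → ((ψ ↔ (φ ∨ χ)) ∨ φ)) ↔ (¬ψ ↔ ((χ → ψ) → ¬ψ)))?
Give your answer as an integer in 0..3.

3

φ ∧ χ = 2 ∧ 2 = 2
φ ↔ χ = 2 ↔ 2 = 3
(φ ∧ χ) ∧ (φ ↔ χ) = 2 ∧ 3 = 2
¬((φ ∧ χ) ∧ (φ ↔ χ)) = ¬2 = 1
¬¬((φ ∧ χ) ∧ (φ ↔ χ)) = ¬1 = 2
¬¬¬((φ ∧ χ) ∧ (φ ↔ χ)) = ¬2 = 1
φ → φ = 2 → 2 = 3
ψ ∧ χ = 2 ∧ 2 = 2
(φ → φ) ∧ (ψ ∧ χ) = 3 ∧ 2 = 2
χ → φ = 2 → 2 = 3
((φ → φ) ∧ (ψ ∧ χ)) ∧ (χ → φ) = 2 ∧ 3 = 2
φ ∨ χ = 2 ∨ 2 = 2
¬(φ ∨ χ) = ¬2 = 1
ψ → ψ = 2 → 2 = 3
(ψ → ψ) ∨ φ = 3 ∨ 2 = 3
ψ ∧ ((ψ → ψ) ∨ φ) = 2 ∧ 3 = 2
¬(φ ∨ χ) → (ψ ∧ ((ψ → ψ) ∨ φ)) = 1 → 2 = 3
(((φ → φ) ∧ (ψ ∧ χ)) ∧ (χ → φ)) ∨ (¬(φ ∨ χ) → (ψ ∧ ((ψ → ψ) ∨ φ))) = 2 ∨ 3 = 3
¬¬¬((φ ∧ χ) ∧ (φ ↔ χ)) → ((((φ → φ) ∧ (ψ ∧ χ)) ∧ (χ → φ)) ∨ (¬(φ ∨ χ) → (ψ ∧ ((ψ → ψ) ∨ φ)))) = 1 → 3 = 3
φ ↔ ψ = 2 ↔ 2 = 3
(φ ↔ ψ) → ψ = 3 → 2 = 2
φ ∧ φ = 2 ∧ 2 = 2
ψ → ψ = 2 → 2 = 3
(φ ∧ φ) ↔ (ψ → ψ) = 2 ↔ 3 = 2
((φ ↔ ψ) → ψ) ∨ ((φ ∧ φ) ↔ (ψ → ψ)) = 2 ∨ 2 = 2
φ ∨ χ = 2 ∨ 2 = 2
ψ ↔ (φ ∨ χ) = 2 ↔ 2 = 3
(ψ ↔ (φ ∨ χ)) ∨ φ = 3 ∨ 2 = 3
(((φ ↔ ψ) → ψ) ∨ ((φ ∧ φ) ↔ (ψ → ψ))) → ((ψ ↔ (φ ∨ χ)) ∨ φ) = 2 → 3 = 3
¬ψ = ¬2 = 1
χ → ψ = 2 → 2 = 3
¬ψ = ¬2 = 1
(χ → ψ) → ¬ψ = 3 → 1 = 1
¬ψ ↔ ((χ → ψ) → ¬ψ) = 1 ↔ 1 = 3
((((φ ↔ ψ) → ψ) ∨ ((φ ∧ φ) ↔ (ψ → ψ))) → ((ψ ↔ (φ ∨ χ)) ∨ φ)) ↔ (¬ψ ↔ ((χ → ψ) → ¬ψ)) = 3 ↔ 3 = 3
(¬¬¬((φ ∧ χ) ∧ (φ ↔ χ)) → ((((φ → φ) ∧ (ψ ∧ χ)) ∧ (χ → φ)) ∨ (¬(φ ∨ χ) → (ψ ∧ ((ψ → ψ) ∨ φ))))) ↔ (((((φ ↔ ψ) → ψ) ∨ ((φ ∧ φ) ↔ (ψ → ψ))) → ((ψ ↔ (φ ∨ χ)) ∨ φ)) ↔ (¬ψ ↔ ((χ → ψ) → ¬ψ))) = 3 ↔ 3 = 3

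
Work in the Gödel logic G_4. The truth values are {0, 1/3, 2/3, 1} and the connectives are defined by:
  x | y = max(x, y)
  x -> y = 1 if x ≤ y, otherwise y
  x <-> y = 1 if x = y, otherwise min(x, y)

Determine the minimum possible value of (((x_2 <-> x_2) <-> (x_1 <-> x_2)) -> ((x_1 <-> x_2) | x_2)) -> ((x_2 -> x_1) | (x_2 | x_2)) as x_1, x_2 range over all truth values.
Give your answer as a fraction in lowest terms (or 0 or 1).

Take x_1 = 0, x_2 = 1/3:
x_2 <-> x_2 = 1/3 <-> 1/3 = 1
x_1 <-> x_2 = 0 <-> 1/3 = 0
(x_2 <-> x_2) <-> (x_1 <-> x_2) = 1 <-> 0 = 0
x_1 <-> x_2 = 0 <-> 1/3 = 0
(x_1 <-> x_2) | x_2 = 0 | 1/3 = 1/3
((x_2 <-> x_2) <-> (x_1 <-> x_2)) -> ((x_1 <-> x_2) | x_2) = 0 -> 1/3 = 1
x_2 -> x_1 = 1/3 -> 0 = 0
x_2 | x_2 = 1/3 | 1/3 = 1/3
(x_2 -> x_1) | (x_2 | x_2) = 0 | 1/3 = 1/3
(((x_2 <-> x_2) <-> (x_1 <-> x_2)) -> ((x_1 <-> x_2) | x_2)) -> ((x_2 -> x_1) | (x_2 | x_2)) = 1 -> 1/3 = 1/3
No assignment yields a value below 1/3, so this is the minimum.

1/3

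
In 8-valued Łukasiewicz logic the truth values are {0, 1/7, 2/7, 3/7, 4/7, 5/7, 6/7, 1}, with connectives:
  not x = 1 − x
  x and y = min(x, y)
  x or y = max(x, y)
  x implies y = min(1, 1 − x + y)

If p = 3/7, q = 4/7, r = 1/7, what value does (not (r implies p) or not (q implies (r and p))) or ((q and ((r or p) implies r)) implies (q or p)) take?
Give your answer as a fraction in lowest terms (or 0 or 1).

r implies p = 1/7 implies 3/7 = 1
not (r implies p) = not 1 = 0
r and p = 1/7 and 3/7 = 1/7
q implies (r and p) = 4/7 implies 1/7 = 4/7
not (q implies (r and p)) = not 4/7 = 3/7
not (r implies p) or not (q implies (r and p)) = 0 or 3/7 = 3/7
r or p = 1/7 or 3/7 = 3/7
(r or p) implies r = 3/7 implies 1/7 = 5/7
q and ((r or p) implies r) = 4/7 and 5/7 = 4/7
q or p = 4/7 or 3/7 = 4/7
(q and ((r or p) implies r)) implies (q or p) = 4/7 implies 4/7 = 1
(not (r implies p) or not (q implies (r and p))) or ((q and ((r or p) implies r)) implies (q or p)) = 3/7 or 1 = 1

1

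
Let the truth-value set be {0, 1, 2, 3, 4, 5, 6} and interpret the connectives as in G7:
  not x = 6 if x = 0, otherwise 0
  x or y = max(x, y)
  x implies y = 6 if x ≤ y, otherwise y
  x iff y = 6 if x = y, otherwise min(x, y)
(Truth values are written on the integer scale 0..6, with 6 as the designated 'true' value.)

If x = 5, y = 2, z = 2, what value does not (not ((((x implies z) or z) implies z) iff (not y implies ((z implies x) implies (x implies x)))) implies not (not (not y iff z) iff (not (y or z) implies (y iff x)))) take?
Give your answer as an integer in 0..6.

0

x implies z = 5 implies 2 = 2
(x implies z) or z = 2 or 2 = 2
((x implies z) or z) implies z = 2 implies 2 = 6
not y = not 2 = 0
z implies x = 2 implies 5 = 6
x implies x = 5 implies 5 = 6
(z implies x) implies (x implies x) = 6 implies 6 = 6
not y implies ((z implies x) implies (x implies x)) = 0 implies 6 = 6
(((x implies z) or z) implies z) iff (not y implies ((z implies x) implies (x implies x))) = 6 iff 6 = 6
not ((((x implies z) or z) implies z) iff (not y implies ((z implies x) implies (x implies x)))) = not 6 = 0
not y = not 2 = 0
not y iff z = 0 iff 2 = 0
not (not y iff z) = not 0 = 6
y or z = 2 or 2 = 2
not (y or z) = not 2 = 0
y iff x = 2 iff 5 = 2
not (y or z) implies (y iff x) = 0 implies 2 = 6
not (not y iff z) iff (not (y or z) implies (y iff x)) = 6 iff 6 = 6
not (not (not y iff z) iff (not (y or z) implies (y iff x))) = not 6 = 0
not ((((x implies z) or z) implies z) iff (not y implies ((z implies x) implies (x implies x)))) implies not (not (not y iff z) iff (not (y or z) implies (y iff x))) = 0 implies 0 = 6
not (not ((((x implies z) or z) implies z) iff (not y implies ((z implies x) implies (x implies x)))) implies not (not (not y iff z) iff (not (y or z) implies (y iff x)))) = not 6 = 0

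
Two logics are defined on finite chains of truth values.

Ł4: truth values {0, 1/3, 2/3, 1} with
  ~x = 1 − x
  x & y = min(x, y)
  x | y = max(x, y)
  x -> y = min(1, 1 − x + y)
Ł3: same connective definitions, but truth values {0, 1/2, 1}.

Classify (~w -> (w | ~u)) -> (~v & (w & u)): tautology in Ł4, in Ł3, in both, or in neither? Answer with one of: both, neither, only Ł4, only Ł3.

In Ł4: at u = 0, v = 0, w = 0 the value is 0 — not a tautology.
In Ł3: at u = 0, v = 0, w = 0 the value is 0 — not a tautology.

neither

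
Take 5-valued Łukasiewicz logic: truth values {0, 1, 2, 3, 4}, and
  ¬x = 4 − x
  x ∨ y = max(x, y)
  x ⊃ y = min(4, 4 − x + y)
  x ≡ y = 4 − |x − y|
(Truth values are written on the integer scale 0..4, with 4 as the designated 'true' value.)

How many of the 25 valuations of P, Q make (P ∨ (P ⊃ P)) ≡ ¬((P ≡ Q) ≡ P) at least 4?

2

value 4: 2 assignments (counts)
value 3: 3 assignments
value 2: 6 assignments
value 1: 7 assignments
value 0: 7 assignments
So 2 of the 25 assignments meet the threshold.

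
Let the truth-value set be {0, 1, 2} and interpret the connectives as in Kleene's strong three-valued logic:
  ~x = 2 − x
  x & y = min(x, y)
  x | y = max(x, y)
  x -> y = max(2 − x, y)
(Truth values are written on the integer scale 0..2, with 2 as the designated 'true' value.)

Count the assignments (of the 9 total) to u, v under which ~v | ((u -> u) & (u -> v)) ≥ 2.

6

u = 0, v = 0 ↦ 2  ≥
u = 0, v = 1 ↦ 2  ≥
u = 0, v = 2 ↦ 2  ≥
u = 1, v = 0 ↦ 2  ≥
u = 1, v = 1 ↦ 1  <
u = 1, v = 2 ↦ 1  <
u = 2, v = 0 ↦ 2  ≥
u = 2, v = 1 ↦ 1  <
u = 2, v = 2 ↦ 2  ≥
So 6 of the 9 assignments meet the threshold.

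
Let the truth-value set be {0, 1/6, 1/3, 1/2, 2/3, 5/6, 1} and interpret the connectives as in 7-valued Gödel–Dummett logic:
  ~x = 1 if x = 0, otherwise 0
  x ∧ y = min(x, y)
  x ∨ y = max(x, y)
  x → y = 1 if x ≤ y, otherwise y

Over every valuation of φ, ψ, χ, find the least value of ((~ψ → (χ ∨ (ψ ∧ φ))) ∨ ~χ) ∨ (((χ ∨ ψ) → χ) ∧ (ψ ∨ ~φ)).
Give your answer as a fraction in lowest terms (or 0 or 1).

Take φ = 1/6, ψ = 0, χ = 1/6:
~ψ = ~0 = 1
ψ ∧ φ = 0 ∧ 1/6 = 0
χ ∨ (ψ ∧ φ) = 1/6 ∨ 0 = 1/6
~ψ → (χ ∨ (ψ ∧ φ)) = 1 → 1/6 = 1/6
~χ = ~1/6 = 0
(~ψ → (χ ∨ (ψ ∧ φ))) ∨ ~χ = 1/6 ∨ 0 = 1/6
χ ∨ ψ = 1/6 ∨ 0 = 1/6
(χ ∨ ψ) → χ = 1/6 → 1/6 = 1
~φ = ~1/6 = 0
ψ ∨ ~φ = 0 ∨ 0 = 0
((χ ∨ ψ) → χ) ∧ (ψ ∨ ~φ) = 1 ∧ 0 = 0
((~ψ → (χ ∨ (ψ ∧ φ))) ∨ ~χ) ∨ (((χ ∨ ψ) → χ) ∧ (ψ ∨ ~φ)) = 1/6 ∨ 0 = 1/6
No assignment yields a value below 1/6, so this is the minimum.

1/6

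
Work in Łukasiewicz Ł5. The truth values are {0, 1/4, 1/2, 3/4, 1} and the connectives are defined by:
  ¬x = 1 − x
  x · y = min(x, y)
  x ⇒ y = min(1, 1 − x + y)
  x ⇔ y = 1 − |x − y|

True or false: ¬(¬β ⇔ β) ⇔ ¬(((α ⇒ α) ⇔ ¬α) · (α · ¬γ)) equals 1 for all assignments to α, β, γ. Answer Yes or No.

No

Counterexample: take α = 0, β = 1/4, γ = 0.
¬β = ¬1/4 = 3/4
¬β ⇔ β = 3/4 ⇔ 1/4 = 1/2
¬(¬β ⇔ β) = ¬1/2 = 1/2
α ⇒ α = 0 ⇒ 0 = 1
¬α = ¬0 = 1
(α ⇒ α) ⇔ ¬α = 1 ⇔ 1 = 1
¬γ = ¬0 = 1
α · ¬γ = 0 · 1 = 0
((α ⇒ α) ⇔ ¬α) · (α · ¬γ) = 1 · 0 = 0
¬(((α ⇒ α) ⇔ ¬α) · (α · ¬γ)) = ¬0 = 1
¬(¬β ⇔ β) ⇔ ¬(((α ⇒ α) ⇔ ¬α) · (α · ¬γ)) = 1/2 ⇔ 1 = 1/2
This gives 1/2 ≠ 1.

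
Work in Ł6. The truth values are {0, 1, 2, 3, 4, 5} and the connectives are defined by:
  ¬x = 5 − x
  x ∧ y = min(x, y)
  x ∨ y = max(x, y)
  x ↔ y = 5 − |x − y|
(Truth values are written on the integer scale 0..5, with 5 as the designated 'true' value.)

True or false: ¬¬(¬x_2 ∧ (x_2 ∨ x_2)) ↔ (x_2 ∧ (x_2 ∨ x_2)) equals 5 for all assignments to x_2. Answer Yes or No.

No

Counterexample: take x_2 = 3.
¬x_2 = ¬3 = 2
x_2 ∨ x_2 = 3 ∨ 3 = 3
¬x_2 ∧ (x_2 ∨ x_2) = 2 ∧ 3 = 2
¬(¬x_2 ∧ (x_2 ∨ x_2)) = ¬2 = 3
¬¬(¬x_2 ∧ (x_2 ∨ x_2)) = ¬3 = 2
x_2 ∨ x_2 = 3 ∨ 3 = 3
x_2 ∧ (x_2 ∨ x_2) = 3 ∧ 3 = 3
¬¬(¬x_2 ∧ (x_2 ∨ x_2)) ↔ (x_2 ∧ (x_2 ∨ x_2)) = 2 ↔ 3 = 4
This gives 4 ≠ 5.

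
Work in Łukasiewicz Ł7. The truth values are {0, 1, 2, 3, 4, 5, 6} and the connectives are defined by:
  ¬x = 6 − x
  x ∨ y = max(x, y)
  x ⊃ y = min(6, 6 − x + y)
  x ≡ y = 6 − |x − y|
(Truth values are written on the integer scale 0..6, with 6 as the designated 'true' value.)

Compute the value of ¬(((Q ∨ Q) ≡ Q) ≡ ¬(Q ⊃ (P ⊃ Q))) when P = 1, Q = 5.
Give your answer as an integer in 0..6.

6

Q ∨ Q = 5 ∨ 5 = 5
(Q ∨ Q) ≡ Q = 5 ≡ 5 = 6
P ⊃ Q = 1 ⊃ 5 = 6
Q ⊃ (P ⊃ Q) = 5 ⊃ 6 = 6
¬(Q ⊃ (P ⊃ Q)) = ¬6 = 0
((Q ∨ Q) ≡ Q) ≡ ¬(Q ⊃ (P ⊃ Q)) = 6 ≡ 0 = 0
¬(((Q ∨ Q) ≡ Q) ≡ ¬(Q ⊃ (P ⊃ Q))) = ¬0 = 6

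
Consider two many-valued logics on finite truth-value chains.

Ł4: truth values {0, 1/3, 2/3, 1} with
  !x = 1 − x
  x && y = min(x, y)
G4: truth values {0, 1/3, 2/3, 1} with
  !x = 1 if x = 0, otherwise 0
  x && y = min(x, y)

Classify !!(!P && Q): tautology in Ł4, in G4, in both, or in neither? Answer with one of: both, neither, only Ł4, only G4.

In Ł4: at P = 0, Q = 0 the value is 0 — not a tautology.
In G4: at P = 0, Q = 0 the value is 0 — not a tautology.

neither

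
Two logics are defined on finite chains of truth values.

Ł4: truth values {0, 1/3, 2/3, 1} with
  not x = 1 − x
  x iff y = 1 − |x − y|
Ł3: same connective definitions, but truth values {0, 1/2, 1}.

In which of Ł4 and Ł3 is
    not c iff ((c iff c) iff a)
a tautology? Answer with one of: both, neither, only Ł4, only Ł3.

neither

In Ł4: at a = 0, c = 0 the value is 0 — not a tautology.
In Ł3: at a = 0, c = 0 the value is 0 — not a tautology.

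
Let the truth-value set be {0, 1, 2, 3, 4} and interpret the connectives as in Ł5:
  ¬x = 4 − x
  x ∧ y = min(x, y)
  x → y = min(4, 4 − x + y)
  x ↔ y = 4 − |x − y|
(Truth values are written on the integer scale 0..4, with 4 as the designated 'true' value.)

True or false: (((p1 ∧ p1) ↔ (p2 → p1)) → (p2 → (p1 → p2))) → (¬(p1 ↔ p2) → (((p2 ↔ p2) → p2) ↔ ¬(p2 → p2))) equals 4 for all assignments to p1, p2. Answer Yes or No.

No

Counterexample: take p1 = 0, p2 = 3.
p1 ∧ p1 = 0 ∧ 0 = 0
p2 → p1 = 3 → 0 = 1
(p1 ∧ p1) ↔ (p2 → p1) = 0 ↔ 1 = 3
p1 → p2 = 0 → 3 = 4
p2 → (p1 → p2) = 3 → 4 = 4
((p1 ∧ p1) ↔ (p2 → p1)) → (p2 → (p1 → p2)) = 3 → 4 = 4
p1 ↔ p2 = 0 ↔ 3 = 1
¬(p1 ↔ p2) = ¬1 = 3
p2 ↔ p2 = 3 ↔ 3 = 4
(p2 ↔ p2) → p2 = 4 → 3 = 3
p2 → p2 = 3 → 3 = 4
¬(p2 → p2) = ¬4 = 0
((p2 ↔ p2) → p2) ↔ ¬(p2 → p2) = 3 ↔ 0 = 1
¬(p1 ↔ p2) → (((p2 ↔ p2) → p2) ↔ ¬(p2 → p2)) = 3 → 1 = 2
(((p1 ∧ p1) ↔ (p2 → p1)) → (p2 → (p1 → p2))) → (¬(p1 ↔ p2) → (((p2 ↔ p2) → p2) ↔ ¬(p2 → p2))) = 4 → 2 = 2
This gives 2 ≠ 4.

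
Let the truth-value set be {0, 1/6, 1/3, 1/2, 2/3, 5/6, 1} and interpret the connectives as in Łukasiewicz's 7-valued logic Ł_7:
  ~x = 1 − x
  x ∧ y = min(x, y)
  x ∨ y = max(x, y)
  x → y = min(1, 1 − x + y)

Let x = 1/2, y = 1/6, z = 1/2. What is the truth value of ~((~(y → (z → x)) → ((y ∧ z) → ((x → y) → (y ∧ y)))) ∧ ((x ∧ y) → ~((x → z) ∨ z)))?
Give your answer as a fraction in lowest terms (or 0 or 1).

z → x = 1/2 → 1/2 = 1
y → (z → x) = 1/6 → 1 = 1
~(y → (z → x)) = ~1 = 0
y ∧ z = 1/6 ∧ 1/2 = 1/6
x → y = 1/2 → 1/6 = 2/3
y ∧ y = 1/6 ∧ 1/6 = 1/6
(x → y) → (y ∧ y) = 2/3 → 1/6 = 1/2
(y ∧ z) → ((x → y) → (y ∧ y)) = 1/6 → 1/2 = 1
~(y → (z → x)) → ((y ∧ z) → ((x → y) → (y ∧ y))) = 0 → 1 = 1
x ∧ y = 1/2 ∧ 1/6 = 1/6
x → z = 1/2 → 1/2 = 1
(x → z) ∨ z = 1 ∨ 1/2 = 1
~((x → z) ∨ z) = ~1 = 0
(x ∧ y) → ~((x → z) ∨ z) = 1/6 → 0 = 5/6
(~(y → (z → x)) → ((y ∧ z) → ((x → y) → (y ∧ y)))) ∧ ((x ∧ y) → ~((x → z) ∨ z)) = 1 ∧ 5/6 = 5/6
~((~(y → (z → x)) → ((y ∧ z) → ((x → y) → (y ∧ y)))) ∧ ((x ∧ y) → ~((x → z) ∨ z))) = ~5/6 = 1/6

1/6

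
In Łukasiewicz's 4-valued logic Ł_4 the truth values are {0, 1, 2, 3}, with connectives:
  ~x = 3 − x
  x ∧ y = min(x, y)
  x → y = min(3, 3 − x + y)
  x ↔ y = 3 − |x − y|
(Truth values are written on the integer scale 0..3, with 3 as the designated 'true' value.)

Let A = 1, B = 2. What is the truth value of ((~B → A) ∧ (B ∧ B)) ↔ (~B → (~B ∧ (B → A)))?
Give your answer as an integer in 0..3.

2

~B = ~2 = 1
~B → A = 1 → 1 = 3
B ∧ B = 2 ∧ 2 = 2
(~B → A) ∧ (B ∧ B) = 3 ∧ 2 = 2
~B = ~2 = 1
~B = ~2 = 1
B → A = 2 → 1 = 2
~B ∧ (B → A) = 1 ∧ 2 = 1
~B → (~B ∧ (B → A)) = 1 → 1 = 3
((~B → A) ∧ (B ∧ B)) ↔ (~B → (~B ∧ (B → A))) = 2 ↔ 3 = 2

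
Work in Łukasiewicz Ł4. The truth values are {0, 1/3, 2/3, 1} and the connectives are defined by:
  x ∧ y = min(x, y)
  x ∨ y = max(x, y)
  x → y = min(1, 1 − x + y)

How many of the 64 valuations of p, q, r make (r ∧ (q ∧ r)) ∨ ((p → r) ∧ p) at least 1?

value 1: 7 assignments (counts)
value 2/3: 21 assignments
value 1/3: 25 assignments
value 0: 11 assignments
So 7 of the 64 assignments meet the threshold.

7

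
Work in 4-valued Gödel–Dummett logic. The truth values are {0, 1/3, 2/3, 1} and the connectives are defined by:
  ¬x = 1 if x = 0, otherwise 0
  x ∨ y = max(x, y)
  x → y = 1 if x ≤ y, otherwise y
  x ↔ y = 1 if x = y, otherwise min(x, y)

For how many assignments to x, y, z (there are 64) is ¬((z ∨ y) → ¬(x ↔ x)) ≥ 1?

60

value 1: 60 assignments (counts)
value 0: 4 assignments
So 60 of the 64 assignments meet the threshold.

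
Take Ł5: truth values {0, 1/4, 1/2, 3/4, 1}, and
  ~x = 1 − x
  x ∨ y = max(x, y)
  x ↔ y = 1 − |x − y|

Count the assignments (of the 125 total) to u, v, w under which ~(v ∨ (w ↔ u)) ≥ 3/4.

value 1: 2 assignments (counts)
value 3/4: 10 assignments (counts)
value 1/2: 24 assignments
value 1/4: 44 assignments
value 0: 45 assignments
So 12 of the 125 assignments meet the threshold.

12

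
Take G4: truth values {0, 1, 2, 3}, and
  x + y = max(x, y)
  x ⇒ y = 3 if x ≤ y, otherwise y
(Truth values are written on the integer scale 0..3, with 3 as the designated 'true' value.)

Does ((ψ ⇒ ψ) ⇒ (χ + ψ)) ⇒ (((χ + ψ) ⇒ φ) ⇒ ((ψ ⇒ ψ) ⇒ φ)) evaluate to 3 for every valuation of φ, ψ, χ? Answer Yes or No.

Yes

At φ = 1, ψ = 2, χ = 2, for instance:
ψ ⇒ ψ = 2 ⇒ 2 = 3
χ + ψ = 2 + 2 = 2
(ψ ⇒ ψ) ⇒ (χ + ψ) = 3 ⇒ 2 = 2
(χ + ψ) ⇒ φ = 2 ⇒ 1 = 1
(ψ ⇒ ψ) ⇒ φ = 3 ⇒ 1 = 1
((χ + ψ) ⇒ φ) ⇒ ((ψ ⇒ ψ) ⇒ φ) = 1 ⇒ 1 = 3
((ψ ⇒ ψ) ⇒ (χ + ψ)) ⇒ (((χ + ψ) ⇒ φ) ⇒ ((ψ ⇒ ψ) ⇒ φ)) = 2 ⇒ 3 = 3
and checking the remaining 63 assignments likewise gives ≥ 3 in every case.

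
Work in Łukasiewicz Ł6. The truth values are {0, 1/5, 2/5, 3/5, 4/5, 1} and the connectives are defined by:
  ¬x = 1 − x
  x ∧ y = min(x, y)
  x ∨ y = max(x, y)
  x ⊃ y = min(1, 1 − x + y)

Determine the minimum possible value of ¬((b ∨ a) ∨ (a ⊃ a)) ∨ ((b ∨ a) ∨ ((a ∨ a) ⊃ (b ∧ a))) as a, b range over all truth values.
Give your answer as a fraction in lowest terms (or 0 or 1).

3/5

Take a = 2/5, b = 0:
b ∨ a = 0 ∨ 2/5 = 2/5
a ⊃ a = 2/5 ⊃ 2/5 = 1
(b ∨ a) ∨ (a ⊃ a) = 2/5 ∨ 1 = 1
¬((b ∨ a) ∨ (a ⊃ a)) = ¬1 = 0
b ∨ a = 0 ∨ 2/5 = 2/5
a ∨ a = 2/5 ∨ 2/5 = 2/5
b ∧ a = 0 ∧ 2/5 = 0
(a ∨ a) ⊃ (b ∧ a) = 2/5 ⊃ 0 = 3/5
(b ∨ a) ∨ ((a ∨ a) ⊃ (b ∧ a)) = 2/5 ∨ 3/5 = 3/5
¬((b ∨ a) ∨ (a ⊃ a)) ∨ ((b ∨ a) ∨ ((a ∨ a) ⊃ (b ∧ a))) = 0 ∨ 3/5 = 3/5
No assignment yields a value below 3/5, so this is the minimum.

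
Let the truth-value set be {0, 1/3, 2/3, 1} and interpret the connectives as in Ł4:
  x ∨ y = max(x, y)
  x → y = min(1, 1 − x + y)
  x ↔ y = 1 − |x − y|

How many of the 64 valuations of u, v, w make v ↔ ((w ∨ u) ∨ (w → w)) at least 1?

16

value 1: 16 assignments (counts)
value 2/3: 16 assignments
value 1/3: 16 assignments
value 0: 16 assignments
So 16 of the 64 assignments meet the threshold.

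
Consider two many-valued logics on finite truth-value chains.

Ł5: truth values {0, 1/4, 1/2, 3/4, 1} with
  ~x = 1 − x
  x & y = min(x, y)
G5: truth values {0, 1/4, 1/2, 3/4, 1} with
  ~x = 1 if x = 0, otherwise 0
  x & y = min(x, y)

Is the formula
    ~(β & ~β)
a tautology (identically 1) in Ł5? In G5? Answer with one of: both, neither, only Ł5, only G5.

In Ł5: at β = 1/4 the value is 3/4 — not a tautology.
In G5: every assignment gives 1 — tautology.

only G5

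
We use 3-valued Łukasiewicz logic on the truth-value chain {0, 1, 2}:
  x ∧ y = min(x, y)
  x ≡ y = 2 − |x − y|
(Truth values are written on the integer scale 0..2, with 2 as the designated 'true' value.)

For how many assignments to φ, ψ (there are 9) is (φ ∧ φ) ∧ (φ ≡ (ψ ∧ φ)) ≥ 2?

φ = 0, ψ = 0 ↦ 0  <
φ = 0, ψ = 1 ↦ 0  <
φ = 0, ψ = 2 ↦ 0  <
φ = 1, ψ = 0 ↦ 1  <
φ = 1, ψ = 1 ↦ 1  <
φ = 1, ψ = 2 ↦ 1  <
φ = 2, ψ = 0 ↦ 0  <
φ = 2, ψ = 1 ↦ 1  <
φ = 2, ψ = 2 ↦ 2  ≥
So 1 of the 9 assignments meets the threshold.

1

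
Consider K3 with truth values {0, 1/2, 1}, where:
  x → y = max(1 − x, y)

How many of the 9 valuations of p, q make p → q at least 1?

p = 0, q = 0 ↦ 1  ≥
p = 0, q = 1/2 ↦ 1  ≥
p = 0, q = 1 ↦ 1  ≥
p = 1/2, q = 0 ↦ 1/2  <
p = 1/2, q = 1/2 ↦ 1/2  <
p = 1/2, q = 1 ↦ 1  ≥
p = 1, q = 0 ↦ 0  <
p = 1, q = 1/2 ↦ 1/2  <
p = 1, q = 1 ↦ 1  ≥
So 5 of the 9 assignments meet the threshold.

5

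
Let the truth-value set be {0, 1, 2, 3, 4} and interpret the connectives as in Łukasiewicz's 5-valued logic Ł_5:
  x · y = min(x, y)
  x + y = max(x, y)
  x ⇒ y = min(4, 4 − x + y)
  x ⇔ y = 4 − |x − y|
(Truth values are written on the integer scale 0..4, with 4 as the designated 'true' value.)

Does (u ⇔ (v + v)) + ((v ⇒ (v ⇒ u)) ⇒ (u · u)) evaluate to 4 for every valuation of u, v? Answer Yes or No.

No

Counterexample: take u = 0, v = 1.
v + v = 1 + 1 = 1
u ⇔ (v + v) = 0 ⇔ 1 = 3
v ⇒ u = 1 ⇒ 0 = 3
v ⇒ (v ⇒ u) = 1 ⇒ 3 = 4
u · u = 0 · 0 = 0
(v ⇒ (v ⇒ u)) ⇒ (u · u) = 4 ⇒ 0 = 0
(u ⇔ (v + v)) + ((v ⇒ (v ⇒ u)) ⇒ (u · u)) = 3 + 0 = 3
This gives 3 ≠ 4.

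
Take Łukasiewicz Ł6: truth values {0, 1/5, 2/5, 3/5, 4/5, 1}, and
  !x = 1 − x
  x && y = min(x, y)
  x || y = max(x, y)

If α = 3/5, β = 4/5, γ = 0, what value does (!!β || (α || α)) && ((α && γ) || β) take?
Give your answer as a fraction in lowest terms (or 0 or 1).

!β = !4/5 = 1/5
!!β = !1/5 = 4/5
α || α = 3/5 || 3/5 = 3/5
!!β || (α || α) = 4/5 || 3/5 = 4/5
α && γ = 3/5 && 0 = 0
(α && γ) || β = 0 || 4/5 = 4/5
(!!β || (α || α)) && ((α && γ) || β) = 4/5 && 4/5 = 4/5

4/5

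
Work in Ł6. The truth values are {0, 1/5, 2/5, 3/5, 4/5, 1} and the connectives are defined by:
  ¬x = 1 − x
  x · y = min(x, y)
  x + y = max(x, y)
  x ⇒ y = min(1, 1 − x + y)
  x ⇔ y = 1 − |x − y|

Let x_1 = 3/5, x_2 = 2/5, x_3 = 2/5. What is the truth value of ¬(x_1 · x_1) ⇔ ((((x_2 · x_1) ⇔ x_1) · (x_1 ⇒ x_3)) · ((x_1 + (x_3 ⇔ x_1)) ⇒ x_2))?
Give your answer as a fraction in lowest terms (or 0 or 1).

x_1 · x_1 = 3/5 · 3/5 = 3/5
¬(x_1 · x_1) = ¬3/5 = 2/5
x_2 · x_1 = 2/5 · 3/5 = 2/5
(x_2 · x_1) ⇔ x_1 = 2/5 ⇔ 3/5 = 4/5
x_1 ⇒ x_3 = 3/5 ⇒ 2/5 = 4/5
((x_2 · x_1) ⇔ x_1) · (x_1 ⇒ x_3) = 4/5 · 4/5 = 4/5
x_3 ⇔ x_1 = 2/5 ⇔ 3/5 = 4/5
x_1 + (x_3 ⇔ x_1) = 3/5 + 4/5 = 4/5
(x_1 + (x_3 ⇔ x_1)) ⇒ x_2 = 4/5 ⇒ 2/5 = 3/5
(((x_2 · x_1) ⇔ x_1) · (x_1 ⇒ x_3)) · ((x_1 + (x_3 ⇔ x_1)) ⇒ x_2) = 4/5 · 3/5 = 3/5
¬(x_1 · x_1) ⇔ ((((x_2 · x_1) ⇔ x_1) · (x_1 ⇒ x_3)) · ((x_1 + (x_3 ⇔ x_1)) ⇒ x_2)) = 2/5 ⇔ 3/5 = 4/5

4/5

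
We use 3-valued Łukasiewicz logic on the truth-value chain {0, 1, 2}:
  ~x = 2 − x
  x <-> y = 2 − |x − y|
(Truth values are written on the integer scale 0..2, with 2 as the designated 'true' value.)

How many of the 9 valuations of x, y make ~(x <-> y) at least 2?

x = 0, y = 0 ↦ 0  <
x = 0, y = 1 ↦ 1  <
x = 0, y = 2 ↦ 2  ≥
x = 1, y = 0 ↦ 1  <
x = 1, y = 1 ↦ 0  <
x = 1, y = 2 ↦ 1  <
x = 2, y = 0 ↦ 2  ≥
x = 2, y = 1 ↦ 1  <
x = 2, y = 2 ↦ 0  <
So 2 of the 9 assignments meet the threshold.

2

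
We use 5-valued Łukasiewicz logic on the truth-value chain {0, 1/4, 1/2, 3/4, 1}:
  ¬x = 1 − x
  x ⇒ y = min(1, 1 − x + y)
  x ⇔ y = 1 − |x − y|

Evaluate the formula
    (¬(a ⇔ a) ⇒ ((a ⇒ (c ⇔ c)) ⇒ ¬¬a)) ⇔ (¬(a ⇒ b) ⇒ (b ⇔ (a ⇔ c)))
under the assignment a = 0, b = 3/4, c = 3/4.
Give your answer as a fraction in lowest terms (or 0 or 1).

1

a ⇔ a = 0 ⇔ 0 = 1
¬(a ⇔ a) = ¬1 = 0
c ⇔ c = 3/4 ⇔ 3/4 = 1
a ⇒ (c ⇔ c) = 0 ⇒ 1 = 1
¬a = ¬0 = 1
¬¬a = ¬1 = 0
(a ⇒ (c ⇔ c)) ⇒ ¬¬a = 1 ⇒ 0 = 0
¬(a ⇔ a) ⇒ ((a ⇒ (c ⇔ c)) ⇒ ¬¬a) = 0 ⇒ 0 = 1
a ⇒ b = 0 ⇒ 3/4 = 1
¬(a ⇒ b) = ¬1 = 0
a ⇔ c = 0 ⇔ 3/4 = 1/4
b ⇔ (a ⇔ c) = 3/4 ⇔ 1/4 = 1/2
¬(a ⇒ b) ⇒ (b ⇔ (a ⇔ c)) = 0 ⇒ 1/2 = 1
(¬(a ⇔ a) ⇒ ((a ⇒ (c ⇔ c)) ⇒ ¬¬a)) ⇔ (¬(a ⇒ b) ⇒ (b ⇔ (a ⇔ c))) = 1 ⇔ 1 = 1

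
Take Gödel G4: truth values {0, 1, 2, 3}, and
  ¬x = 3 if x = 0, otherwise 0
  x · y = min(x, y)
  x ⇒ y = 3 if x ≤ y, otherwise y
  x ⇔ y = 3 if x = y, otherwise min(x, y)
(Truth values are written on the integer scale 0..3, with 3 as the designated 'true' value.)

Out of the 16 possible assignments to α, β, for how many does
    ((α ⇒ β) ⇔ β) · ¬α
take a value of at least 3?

α = 0, β = 0 ↦ 0  <
α = 0, β = 1 ↦ 1  <
α = 0, β = 2 ↦ 2  <
α = 0, β = 3 ↦ 3  ≥
α = 1, β = 0 ↦ 0  <
α = 1, β = 1 ↦ 0  <
α = 1, β = 2 ↦ 0  <
α = 1, β = 3 ↦ 0  <
α = 2, β = 0 ↦ 0  <
α = 2, β = 1 ↦ 0  <
α = 2, β = 2 ↦ 0  <
α = 2, β = 3 ↦ 0  <
α = 3, β = 0 ↦ 0  <
α = 3, β = 1 ↦ 0  <
α = 3, β = 2 ↦ 0  <
α = 3, β = 3 ↦ 0  <
So 1 of the 16 assignments meets the threshold.

1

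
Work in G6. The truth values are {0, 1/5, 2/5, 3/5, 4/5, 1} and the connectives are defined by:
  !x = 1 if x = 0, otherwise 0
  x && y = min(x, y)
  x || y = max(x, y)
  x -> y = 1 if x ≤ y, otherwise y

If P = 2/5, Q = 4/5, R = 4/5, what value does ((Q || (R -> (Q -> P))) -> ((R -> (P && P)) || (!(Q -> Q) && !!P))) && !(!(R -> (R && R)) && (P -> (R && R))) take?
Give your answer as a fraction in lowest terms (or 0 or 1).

Q -> P = 4/5 -> 2/5 = 2/5
R -> (Q -> P) = 4/5 -> 2/5 = 2/5
Q || (R -> (Q -> P)) = 4/5 || 2/5 = 4/5
P && P = 2/5 && 2/5 = 2/5
R -> (P && P) = 4/5 -> 2/5 = 2/5
Q -> Q = 4/5 -> 4/5 = 1
!(Q -> Q) = !1 = 0
!P = !2/5 = 0
!!P = !0 = 1
!(Q -> Q) && !!P = 0 && 1 = 0
(R -> (P && P)) || (!(Q -> Q) && !!P) = 2/5 || 0 = 2/5
(Q || (R -> (Q -> P))) -> ((R -> (P && P)) || (!(Q -> Q) && !!P)) = 4/5 -> 2/5 = 2/5
R && R = 4/5 && 4/5 = 4/5
R -> (R && R) = 4/5 -> 4/5 = 1
!(R -> (R && R)) = !1 = 0
R && R = 4/5 && 4/5 = 4/5
P -> (R && R) = 2/5 -> 4/5 = 1
!(R -> (R && R)) && (P -> (R && R)) = 0 && 1 = 0
!(!(R -> (R && R)) && (P -> (R && R))) = !0 = 1
((Q || (R -> (Q -> P))) -> ((R -> (P && P)) || (!(Q -> Q) && !!P))) && !(!(R -> (R && R)) && (P -> (R && R))) = 2/5 && 1 = 2/5

2/5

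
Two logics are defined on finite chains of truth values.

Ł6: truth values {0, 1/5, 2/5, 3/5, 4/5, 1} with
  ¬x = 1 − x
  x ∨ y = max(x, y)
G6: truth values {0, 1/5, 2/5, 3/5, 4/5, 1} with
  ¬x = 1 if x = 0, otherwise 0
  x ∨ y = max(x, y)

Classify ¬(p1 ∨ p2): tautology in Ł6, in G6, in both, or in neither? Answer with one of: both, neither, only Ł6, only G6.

neither

In Ł6: at p1 = 0, p2 = 1/5 the value is 4/5 — not a tautology.
In G6: at p1 = 0, p2 = 1/5 the value is 0 — not a tautology.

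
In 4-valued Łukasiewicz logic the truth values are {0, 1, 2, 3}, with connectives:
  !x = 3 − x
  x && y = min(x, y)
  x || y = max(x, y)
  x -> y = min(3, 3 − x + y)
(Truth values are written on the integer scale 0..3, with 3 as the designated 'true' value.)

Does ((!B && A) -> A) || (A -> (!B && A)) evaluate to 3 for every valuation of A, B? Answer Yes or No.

Yes

A = 0, B = 0 ↦ 3
A = 0, B = 1 ↦ 3
A = 0, B = 2 ↦ 3
A = 0, B = 3 ↦ 3
A = 1, B = 0 ↦ 3
A = 1, B = 1 ↦ 3
A = 1, B = 2 ↦ 3
A = 1, B = 3 ↦ 3
A = 2, B = 0 ↦ 3
A = 2, B = 1 ↦ 3
A = 2, B = 2 ↦ 3
A = 2, B = 3 ↦ 3
A = 3, B = 0 ↦ 3
A = 3, B = 1 ↦ 3
A = 3, B = 2 ↦ 3
A = 3, B = 3 ↦ 3
Every assignment gives a value ≥ 3.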